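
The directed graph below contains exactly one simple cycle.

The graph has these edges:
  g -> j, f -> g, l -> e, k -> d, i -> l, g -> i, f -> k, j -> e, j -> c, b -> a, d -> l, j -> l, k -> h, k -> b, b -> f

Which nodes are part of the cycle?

DFS with gray/black marking from f:
f gray
  g gray
    i gray
      l gray
        e gray
        e black
      l black
    i black
    j gray
      j→e: e black — skip
      j→l: l black — skip
      c gray
      c black
    j black
  g black
  k gray
    d gray
      d→l: l black — skip
    d black
    b gray
      b→f: f is gray → back edge
Back edge closes the cycle f → k → b → f; its vertices are {b, f, k}.

b, f, k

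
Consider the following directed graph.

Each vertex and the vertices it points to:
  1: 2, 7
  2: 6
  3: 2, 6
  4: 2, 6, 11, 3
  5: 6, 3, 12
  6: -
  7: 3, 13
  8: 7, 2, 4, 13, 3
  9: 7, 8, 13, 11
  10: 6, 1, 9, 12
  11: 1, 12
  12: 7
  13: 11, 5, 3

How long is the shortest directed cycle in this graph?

For each vertex v, BFS finds the shortest path from v back to v.
The shortest such closed walk is 1 → 7 → 13 → 11 → 1, length 4.

4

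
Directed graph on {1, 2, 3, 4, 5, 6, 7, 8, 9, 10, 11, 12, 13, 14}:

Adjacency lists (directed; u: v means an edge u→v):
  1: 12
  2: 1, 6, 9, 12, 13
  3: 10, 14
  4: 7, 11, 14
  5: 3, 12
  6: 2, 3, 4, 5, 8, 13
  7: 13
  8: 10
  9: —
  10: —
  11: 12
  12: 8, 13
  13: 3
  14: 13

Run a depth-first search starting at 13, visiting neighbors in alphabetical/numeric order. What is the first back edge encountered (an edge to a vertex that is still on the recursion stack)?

14->13

DFS from 13 (visiting neighbors in alphabetical/numeric order); mark gray on enter, black on exit:
13 gray
  3 gray
    10 gray
    10 black
    14 gray
      14→13: 13 is gray → back edge
First back edge: 14 → 13.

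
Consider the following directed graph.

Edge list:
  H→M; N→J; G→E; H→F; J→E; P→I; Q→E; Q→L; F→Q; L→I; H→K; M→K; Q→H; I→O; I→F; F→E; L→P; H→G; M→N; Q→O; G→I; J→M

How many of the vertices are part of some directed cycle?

10

A vertex is on a directed cycle iff it belongs to a strongly connected component of size ≥ 2 (or has a self-loop).
The vertices on cycles are {F, G, H, I, J, L, M, N, P, Q} — 10 in total.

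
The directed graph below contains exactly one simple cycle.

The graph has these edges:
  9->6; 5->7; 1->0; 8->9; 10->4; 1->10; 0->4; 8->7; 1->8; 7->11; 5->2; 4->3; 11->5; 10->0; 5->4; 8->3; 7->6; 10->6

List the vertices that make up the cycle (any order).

5, 7, 11

DFS with gray/black marking from 7:
7 gray
  6 gray
  6 black
  11 gray
    5 gray
      5→7: 7 is gray → back edge
Back edge closes the cycle 7 → 11 → 5 → 7; its vertices are {5, 7, 11}.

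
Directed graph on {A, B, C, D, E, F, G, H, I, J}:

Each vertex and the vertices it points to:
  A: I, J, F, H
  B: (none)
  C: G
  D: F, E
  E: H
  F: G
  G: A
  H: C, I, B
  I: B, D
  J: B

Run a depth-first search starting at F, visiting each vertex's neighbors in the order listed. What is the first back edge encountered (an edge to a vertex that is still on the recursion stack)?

DFS from F (visiting each vertex's neighbors in the order listed); mark gray on enter, black on exit:
F gray
  G gray
    A gray
      I gray
        B gray
        B black
        D gray
          D→F: F is gray → back edge
First back edge: D → F.

D->F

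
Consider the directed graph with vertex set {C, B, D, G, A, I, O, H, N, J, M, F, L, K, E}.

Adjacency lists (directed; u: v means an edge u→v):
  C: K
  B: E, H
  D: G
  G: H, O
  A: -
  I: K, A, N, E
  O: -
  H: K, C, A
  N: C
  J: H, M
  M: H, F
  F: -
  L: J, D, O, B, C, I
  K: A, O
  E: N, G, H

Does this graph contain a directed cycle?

No

DFS with white/gray/black marking, starting from K:
K gray
  A gray
  A black
  O gray
  O black
K black
C gray
  C→K: K black — skip
C black
B gray
  E gray
    N gray
      N→C: C black — skip
    N black
    G gray
      H gray
        H→K: K black — skip
        H→C: C black — skip
        H→A: A black — skip
      H black
      G→O: O black — skip
    G black
    E→H: H black — skip
  E black
  B→H: H black — skip
B black
D gray
  D→G: G black — skip
D black
I gray
  I→K: K black — skip
  I→A: A black — skip
  I→N: N black — skip
  I→E: E black — skip
I black
J gray
  J→H: H black — skip
  M gray
    M→H: H black — skip
    F gray
    F black
  M black
J black
L gray
  L→J: J black — skip
  L→D: D black — skip
  L→O: O black — skip
  L→B: B black — skip
  L→C: C black — skip
  L→I: I black — skip
L black
Every edge goes to a white or black vertex — no back edge, so the graph is acyclic.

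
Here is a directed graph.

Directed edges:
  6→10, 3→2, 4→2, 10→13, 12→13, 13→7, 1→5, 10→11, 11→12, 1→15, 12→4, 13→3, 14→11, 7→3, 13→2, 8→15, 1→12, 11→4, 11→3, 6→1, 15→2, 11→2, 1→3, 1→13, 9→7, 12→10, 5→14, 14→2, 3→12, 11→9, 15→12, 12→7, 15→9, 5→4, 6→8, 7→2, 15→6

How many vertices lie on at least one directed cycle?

11

A vertex is on a directed cycle iff it belongs to a strongly connected component of size ≥ 2 (or has a self-loop).
The vertices on cycles are {1, 3, 6, 7, 8, 9, 10, 11, 12, 13, 15} — 11 in total.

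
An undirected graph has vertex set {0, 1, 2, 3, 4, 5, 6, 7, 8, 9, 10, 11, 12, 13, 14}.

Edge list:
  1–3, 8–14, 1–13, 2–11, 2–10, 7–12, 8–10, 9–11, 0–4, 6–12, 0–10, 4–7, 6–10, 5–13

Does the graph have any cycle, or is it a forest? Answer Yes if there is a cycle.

DFS, tracking each vertex's parent; an edge to a visited non-parent vertex closes a cycle.
Start from 3:
visit 3 (parent –)
  visit 1 (parent 3)
    1–3: parent, skip
    visit 13 (parent 1)
      13–1: parent, skip
      visit 5 (parent 13)
        5–13: parent, skip
visit 0 (parent –)
  visit 10 (parent 0)
    10–0: parent, skip
    visit 6 (parent 10)
      visit 12 (parent 6)
        visit 7 (parent 12)
          visit 4 (parent 7)
            4–7: parent, skip
            4–0: 0 visited and ≠ parent → cycle
Cycle: 0 – 10 – 6 – 12 – 7 – 4 – 0.

Yes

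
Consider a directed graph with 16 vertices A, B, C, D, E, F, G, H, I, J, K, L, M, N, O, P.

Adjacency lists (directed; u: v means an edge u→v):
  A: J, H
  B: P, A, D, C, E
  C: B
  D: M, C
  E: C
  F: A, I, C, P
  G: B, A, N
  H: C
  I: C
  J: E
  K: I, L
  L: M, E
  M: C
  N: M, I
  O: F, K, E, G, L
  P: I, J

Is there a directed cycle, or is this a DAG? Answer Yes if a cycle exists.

Yes

DFS with white/gray/black marking, starting from A:
A gray
  J gray
    E gray
      C gray
        B gray
          P gray
            I gray
              I→C: C is gray → back edge
Back edge found, so a cycle exists: C → B → P → I → C.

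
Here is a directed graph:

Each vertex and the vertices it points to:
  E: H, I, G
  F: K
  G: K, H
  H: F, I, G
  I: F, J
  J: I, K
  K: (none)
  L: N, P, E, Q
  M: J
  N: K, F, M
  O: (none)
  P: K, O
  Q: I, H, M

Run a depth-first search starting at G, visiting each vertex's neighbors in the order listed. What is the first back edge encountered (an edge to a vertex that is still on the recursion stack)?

DFS from G (visiting each vertex's neighbors in the order listed); mark gray on enter, black on exit:
G gray
  K gray
  K black
  H gray
    F gray
      F→K: K black — skip
    F black
    I gray
      I→F: F black — skip
      J gray
        J→I: I is gray → back edge
First back edge: J → I.

J→I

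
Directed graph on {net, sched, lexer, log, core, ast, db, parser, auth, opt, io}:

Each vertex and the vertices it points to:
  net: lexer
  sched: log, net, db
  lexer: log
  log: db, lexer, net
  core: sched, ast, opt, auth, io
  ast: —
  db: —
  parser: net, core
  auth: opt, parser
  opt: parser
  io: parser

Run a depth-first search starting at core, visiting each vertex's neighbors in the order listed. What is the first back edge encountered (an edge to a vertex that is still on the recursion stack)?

lexer→log

DFS from core (visiting each vertex's neighbors in the order listed); mark gray on enter, black on exit:
core gray
  sched gray
    log gray
      db gray
      db black
      lexer gray
        lexer→log: log is gray → back edge
First back edge: lexer → log.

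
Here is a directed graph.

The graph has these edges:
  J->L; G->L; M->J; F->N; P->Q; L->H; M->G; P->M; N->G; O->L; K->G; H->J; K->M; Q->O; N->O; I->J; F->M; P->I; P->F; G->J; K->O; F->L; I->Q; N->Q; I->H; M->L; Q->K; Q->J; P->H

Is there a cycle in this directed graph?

Yes

DFS with white/gray/black marking, starting from O:
O gray
  L gray
    H gray
      J gray
        J→L: L is gray → back edge
Back edge found, so a cycle exists: L → H → J → L.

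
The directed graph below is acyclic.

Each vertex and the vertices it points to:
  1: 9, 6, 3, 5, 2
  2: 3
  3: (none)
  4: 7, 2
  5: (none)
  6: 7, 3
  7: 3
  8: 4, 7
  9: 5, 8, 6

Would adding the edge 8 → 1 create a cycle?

Adding 8→1 creates a cycle iff 1 can already reach 8.
Path from 1: 1 → 9 → 8.
So 1 → … → 8 → 1 is a cycle.

Yes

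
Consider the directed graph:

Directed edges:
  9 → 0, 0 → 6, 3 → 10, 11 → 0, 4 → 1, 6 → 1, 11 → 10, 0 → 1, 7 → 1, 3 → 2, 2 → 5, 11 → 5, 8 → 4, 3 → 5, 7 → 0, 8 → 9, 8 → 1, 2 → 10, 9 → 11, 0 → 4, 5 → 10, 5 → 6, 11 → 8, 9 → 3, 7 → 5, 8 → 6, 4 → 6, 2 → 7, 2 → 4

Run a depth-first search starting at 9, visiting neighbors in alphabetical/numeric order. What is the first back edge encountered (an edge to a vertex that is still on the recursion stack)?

8→9

DFS from 9 (visiting neighbors in alphabetical/numeric order); mark gray on enter, black on exit:
9 gray
  0 gray
    1 gray
    1 black
    4 gray
      4→1: 1 black — skip
      6 gray
        6→1: 1 black — skip
      6 black
    4 black
    0→6: 6 black — skip
  0 black
  3 gray
    2 gray
      2→4: 4 black — skip
      5 gray
        5→6: 6 black — skip
        10 gray
        10 black
      5 black
      7 gray
        7→0: 0 black — skip
        7→1: 1 black — skip
        7→5: 5 black — skip
      7 black
      2→10: 10 black — skip
    2 black
    3→5: 5 black — skip
    3→10: 10 black — skip
  3 black
  11 gray
    11→0: 0 black — skip
    11→5: 5 black — skip
    8 gray
      8→1: 1 black — skip
      8→4: 4 black — skip
      8→6: 6 black — skip
      8→9: 9 is gray → back edge
First back edge: 8 → 9.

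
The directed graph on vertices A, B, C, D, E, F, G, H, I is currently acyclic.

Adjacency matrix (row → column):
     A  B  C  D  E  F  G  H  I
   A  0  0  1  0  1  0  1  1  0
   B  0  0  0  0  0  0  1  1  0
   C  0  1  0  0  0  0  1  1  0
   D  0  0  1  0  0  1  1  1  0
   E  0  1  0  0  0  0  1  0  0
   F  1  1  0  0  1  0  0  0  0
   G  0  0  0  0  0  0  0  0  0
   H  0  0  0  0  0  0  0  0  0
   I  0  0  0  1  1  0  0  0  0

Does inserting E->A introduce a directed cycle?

Adding E→A creates a cycle iff A can already reach E.
Path from A: A → E.
So A → … → E → A is a cycle.

Yes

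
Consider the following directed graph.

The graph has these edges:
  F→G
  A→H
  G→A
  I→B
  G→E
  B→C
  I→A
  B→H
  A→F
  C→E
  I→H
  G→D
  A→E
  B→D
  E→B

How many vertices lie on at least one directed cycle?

6

A vertex is on a directed cycle iff it belongs to a strongly connected component of size ≥ 2 (or has a self-loop).
The vertices on cycles are {A, B, C, E, F, G} — 6 in total.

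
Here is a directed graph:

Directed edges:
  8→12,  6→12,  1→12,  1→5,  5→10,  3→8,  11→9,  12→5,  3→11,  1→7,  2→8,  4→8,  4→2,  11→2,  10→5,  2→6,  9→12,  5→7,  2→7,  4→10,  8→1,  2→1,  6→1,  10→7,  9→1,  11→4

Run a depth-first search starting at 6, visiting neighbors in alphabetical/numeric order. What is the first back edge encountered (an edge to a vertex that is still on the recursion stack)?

10→5

DFS from 6 (visiting neighbors in alphabetical/numeric order); mark gray on enter, black on exit:
6 gray
  1 gray
    5 gray
      7 gray
      7 black
      10 gray
        10→5: 5 is gray → back edge
First back edge: 10 → 5.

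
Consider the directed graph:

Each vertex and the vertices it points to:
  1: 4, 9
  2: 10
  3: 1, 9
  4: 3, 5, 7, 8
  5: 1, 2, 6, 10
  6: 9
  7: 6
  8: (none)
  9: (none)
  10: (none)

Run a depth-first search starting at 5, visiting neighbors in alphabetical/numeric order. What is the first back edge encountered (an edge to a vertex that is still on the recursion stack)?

3→1

DFS from 5 (visiting neighbors in alphabetical/numeric order); mark gray on enter, black on exit:
5 gray
  1 gray
    4 gray
      3 gray
        3→1: 1 is gray → back edge
First back edge: 3 → 1.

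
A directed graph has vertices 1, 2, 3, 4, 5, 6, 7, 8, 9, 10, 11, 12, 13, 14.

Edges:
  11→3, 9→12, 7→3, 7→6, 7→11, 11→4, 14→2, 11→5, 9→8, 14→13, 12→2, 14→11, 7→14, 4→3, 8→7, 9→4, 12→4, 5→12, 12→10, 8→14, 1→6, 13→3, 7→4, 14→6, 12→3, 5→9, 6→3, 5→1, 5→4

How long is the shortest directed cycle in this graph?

5

For each vertex v, BFS finds the shortest path from v back to v.
The shortest such closed walk is 5 → 9 → 8 → 14 → 11 → 5, length 5.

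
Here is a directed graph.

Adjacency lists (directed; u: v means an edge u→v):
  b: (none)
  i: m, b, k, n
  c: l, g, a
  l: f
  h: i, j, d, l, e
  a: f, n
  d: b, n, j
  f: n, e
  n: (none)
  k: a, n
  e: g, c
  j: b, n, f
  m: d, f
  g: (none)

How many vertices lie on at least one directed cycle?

5

A vertex is on a directed cycle iff it belongs to a strongly connected component of size ≥ 2 (or has a self-loop).
The vertices on cycles are {a, c, e, f, l} — 5 in total.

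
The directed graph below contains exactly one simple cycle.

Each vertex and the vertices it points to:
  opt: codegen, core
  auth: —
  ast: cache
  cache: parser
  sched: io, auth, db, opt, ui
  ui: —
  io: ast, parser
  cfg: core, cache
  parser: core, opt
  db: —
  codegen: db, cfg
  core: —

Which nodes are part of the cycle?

DFS with gray/black marking from opt:
opt gray
  codegen gray
    db gray
    db black
    cfg gray
      core gray
      core black
      cache gray
        parser gray
          parser→core: core black — skip
          parser→opt: opt is gray → back edge
Back edge closes the cycle opt → codegen → cfg → cache → parser → opt; its vertices are {cfg, opt, cache, parser, codegen}.

cfg, opt, cache, parser, codegen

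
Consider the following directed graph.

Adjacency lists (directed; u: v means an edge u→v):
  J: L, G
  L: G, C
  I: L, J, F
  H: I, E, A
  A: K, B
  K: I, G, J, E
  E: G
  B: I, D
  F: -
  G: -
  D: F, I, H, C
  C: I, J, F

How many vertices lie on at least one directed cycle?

8

A vertex is on a directed cycle iff it belongs to a strongly connected component of size ≥ 2 (or has a self-loop).
The vertices on cycles are {A, B, C, D, H, I, J, L} — 8 in total.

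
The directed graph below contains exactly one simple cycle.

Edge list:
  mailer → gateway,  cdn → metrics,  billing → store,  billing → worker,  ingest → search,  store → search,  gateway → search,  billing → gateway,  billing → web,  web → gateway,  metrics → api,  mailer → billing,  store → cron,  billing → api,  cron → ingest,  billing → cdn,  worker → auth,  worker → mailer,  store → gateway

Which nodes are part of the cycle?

mailer, worker, billing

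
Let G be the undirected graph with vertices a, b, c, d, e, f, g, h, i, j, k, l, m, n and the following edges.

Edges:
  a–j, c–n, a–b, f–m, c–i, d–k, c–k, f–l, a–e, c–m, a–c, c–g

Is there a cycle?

No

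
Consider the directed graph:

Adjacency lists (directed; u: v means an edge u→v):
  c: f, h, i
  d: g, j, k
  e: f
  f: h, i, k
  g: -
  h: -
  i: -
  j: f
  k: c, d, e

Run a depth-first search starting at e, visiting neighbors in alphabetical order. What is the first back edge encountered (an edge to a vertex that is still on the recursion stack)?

DFS from e (visiting neighbors in alphabetical order); mark gray on enter, black on exit:
e gray
  f gray
    h gray
    h black
    i gray
    i black
    k gray
      c gray
        c→f: f is gray → back edge
First back edge: c → f.

c->f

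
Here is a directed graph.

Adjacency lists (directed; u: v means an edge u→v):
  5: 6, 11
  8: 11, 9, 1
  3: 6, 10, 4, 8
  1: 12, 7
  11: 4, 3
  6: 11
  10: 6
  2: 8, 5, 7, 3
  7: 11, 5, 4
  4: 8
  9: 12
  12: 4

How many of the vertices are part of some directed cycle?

11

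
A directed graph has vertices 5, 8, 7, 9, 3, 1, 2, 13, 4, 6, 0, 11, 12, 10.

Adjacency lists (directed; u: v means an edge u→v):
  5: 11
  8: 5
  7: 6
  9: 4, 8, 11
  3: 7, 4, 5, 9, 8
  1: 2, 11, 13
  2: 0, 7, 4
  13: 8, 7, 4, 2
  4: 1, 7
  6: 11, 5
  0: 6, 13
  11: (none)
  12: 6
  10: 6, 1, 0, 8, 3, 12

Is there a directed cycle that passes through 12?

12 lies on a cycle iff there is a path from 12 back to itself.
Exploring from 12, it never reaches itself; equivalently, its strongly connected component is a singleton.

No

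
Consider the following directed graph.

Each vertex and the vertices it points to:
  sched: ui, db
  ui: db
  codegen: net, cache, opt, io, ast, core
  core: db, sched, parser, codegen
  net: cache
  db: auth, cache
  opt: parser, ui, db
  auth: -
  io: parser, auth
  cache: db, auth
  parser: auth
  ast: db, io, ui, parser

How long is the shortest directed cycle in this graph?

2

For each vertex v, BFS finds the shortest path from v back to v.
The shortest such closed walk is core → codegen → core, length 2.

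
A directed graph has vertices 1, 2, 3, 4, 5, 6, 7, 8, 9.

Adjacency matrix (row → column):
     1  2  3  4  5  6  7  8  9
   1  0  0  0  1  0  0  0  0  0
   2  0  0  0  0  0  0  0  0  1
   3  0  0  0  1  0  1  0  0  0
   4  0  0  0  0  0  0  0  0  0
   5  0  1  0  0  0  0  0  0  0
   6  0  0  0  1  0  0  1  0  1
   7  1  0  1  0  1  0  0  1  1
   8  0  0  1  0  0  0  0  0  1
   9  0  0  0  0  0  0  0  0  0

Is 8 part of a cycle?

8 is on a cycle iff 8 can reach itself via ≥1 edge.
8 → 3 → 6 → 7 → 8 — yes.

Yes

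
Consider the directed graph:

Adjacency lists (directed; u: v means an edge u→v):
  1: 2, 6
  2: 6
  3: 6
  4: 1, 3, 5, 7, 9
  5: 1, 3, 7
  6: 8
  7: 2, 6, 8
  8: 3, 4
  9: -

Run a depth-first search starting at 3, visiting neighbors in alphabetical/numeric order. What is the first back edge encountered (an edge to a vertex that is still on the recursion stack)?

8->3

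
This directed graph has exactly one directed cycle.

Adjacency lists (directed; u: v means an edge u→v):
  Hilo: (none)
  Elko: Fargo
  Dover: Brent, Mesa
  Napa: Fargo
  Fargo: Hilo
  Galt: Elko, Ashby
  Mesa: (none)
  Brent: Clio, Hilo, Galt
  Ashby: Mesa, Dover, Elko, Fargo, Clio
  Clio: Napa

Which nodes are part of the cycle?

Galt, Ashby, Brent, Dover

DFS with gray/black marking from Ashby:
Ashby gray
  Mesa gray
  Mesa black
  Dover gray
    Brent gray
      Clio gray
        Napa gray
          Fargo gray
            Hilo gray
            Hilo black
          Fargo black
        Napa black
      Clio black
      Brent→Hilo: Hilo black — skip
      Galt gray
        Elko gray
          Elko→Fargo: Fargo black — skip
        Elko black
        Galt→Ashby: Ashby is gray → back edge
Back edge closes the cycle Ashby → Dover → Brent → Galt → Ashby; its vertices are {Galt, Ashby, Brent, Dover}.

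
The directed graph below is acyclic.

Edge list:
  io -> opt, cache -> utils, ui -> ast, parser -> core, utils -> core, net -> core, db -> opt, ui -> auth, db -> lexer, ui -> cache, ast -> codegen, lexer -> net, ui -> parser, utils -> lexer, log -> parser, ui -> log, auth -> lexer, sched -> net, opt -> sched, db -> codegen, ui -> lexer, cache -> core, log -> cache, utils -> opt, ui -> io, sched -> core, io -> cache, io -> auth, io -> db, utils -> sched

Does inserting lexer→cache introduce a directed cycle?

Adding lexer→cache creates a cycle iff cache can already reach lexer.
Path from cache: cache → utils → lexer.
So cache → … → lexer → cache is a cycle.

Yes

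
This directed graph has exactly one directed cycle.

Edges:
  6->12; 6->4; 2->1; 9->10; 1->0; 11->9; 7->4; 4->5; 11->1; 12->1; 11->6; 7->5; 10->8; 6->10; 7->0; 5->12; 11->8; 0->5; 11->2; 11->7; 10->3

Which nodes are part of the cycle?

0, 1, 5, 12

DFS with gray/black marking from 12:
12 gray
  1 gray
    0 gray
      5 gray
        5→12: 12 is gray → back edge
Back edge closes the cycle 12 → 1 → 0 → 5 → 12; its vertices are {0, 1, 5, 12}.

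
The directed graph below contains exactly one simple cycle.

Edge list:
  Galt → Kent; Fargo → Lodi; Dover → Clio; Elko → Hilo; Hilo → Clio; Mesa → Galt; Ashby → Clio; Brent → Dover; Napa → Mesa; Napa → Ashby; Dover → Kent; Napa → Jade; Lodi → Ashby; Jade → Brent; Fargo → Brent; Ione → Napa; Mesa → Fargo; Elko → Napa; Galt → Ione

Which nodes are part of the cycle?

Galt, Ione, Mesa, Napa

DFS with gray/black marking from Napa:
Napa gray
  Ashby gray
    Clio gray
    Clio black
  Ashby black
  Mesa gray
    Fargo gray
      Lodi gray
        Lodi→Ashby: Ashby black — skip
      Lodi black
      Brent gray
        Dover gray
          Dover→Clio: Clio black — skip
          Kent gray
          Kent black
        Dover black
      Brent black
    Fargo black
    Galt gray
      Ione gray
        Ione→Napa: Napa is gray → back edge
Back edge closes the cycle Napa → Mesa → Galt → Ione → Napa; its vertices are {Galt, Ione, Mesa, Napa}.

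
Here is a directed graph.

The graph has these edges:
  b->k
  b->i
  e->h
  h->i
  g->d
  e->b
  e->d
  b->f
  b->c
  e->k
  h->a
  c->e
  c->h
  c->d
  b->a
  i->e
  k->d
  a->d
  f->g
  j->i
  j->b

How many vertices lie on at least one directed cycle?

5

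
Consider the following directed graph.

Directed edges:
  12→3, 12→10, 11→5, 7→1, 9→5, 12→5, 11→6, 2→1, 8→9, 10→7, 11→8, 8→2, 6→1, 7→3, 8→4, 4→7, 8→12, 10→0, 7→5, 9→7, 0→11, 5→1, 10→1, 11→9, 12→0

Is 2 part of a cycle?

2 lies on a cycle iff there is a path from 2 back to itself.
Exploring from 2, it never reaches itself; equivalently, its strongly connected component is a singleton.

No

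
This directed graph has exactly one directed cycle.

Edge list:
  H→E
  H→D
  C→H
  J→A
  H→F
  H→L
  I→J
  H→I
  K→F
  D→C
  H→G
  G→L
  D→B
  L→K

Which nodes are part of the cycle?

DFS with gray/black marking from H:
H gray
  L gray
    K gray
      F gray
      F black
    K black
  L black
  H→F: F black — skip
  E gray
  E black
  I gray
    J gray
      A gray
      A black
    J black
  I black
  D gray
    B gray
    B black
    C gray
      C→H: H is gray → back edge
Back edge closes the cycle H → D → C → H; its vertices are {C, D, H}.

C, D, H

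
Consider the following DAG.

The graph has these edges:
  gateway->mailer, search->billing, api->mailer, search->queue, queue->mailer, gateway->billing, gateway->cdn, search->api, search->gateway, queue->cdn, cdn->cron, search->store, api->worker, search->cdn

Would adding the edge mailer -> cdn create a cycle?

Adding mailer→cdn creates a cycle iff cdn can already reach mailer.
Explore from cdn: no path reaches mailer. The graph stays acyclic.

No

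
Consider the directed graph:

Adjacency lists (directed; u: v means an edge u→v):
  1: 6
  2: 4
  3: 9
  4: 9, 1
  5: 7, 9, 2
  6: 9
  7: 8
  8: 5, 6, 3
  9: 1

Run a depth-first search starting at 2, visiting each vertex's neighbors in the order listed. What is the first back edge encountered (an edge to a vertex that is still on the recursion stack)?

DFS from 2 (visiting each vertex's neighbors in the order listed); mark gray on enter, black on exit:
2 gray
  4 gray
    9 gray
      1 gray
        6 gray
          6→9: 9 is gray → back edge
First back edge: 6 → 9.

6→9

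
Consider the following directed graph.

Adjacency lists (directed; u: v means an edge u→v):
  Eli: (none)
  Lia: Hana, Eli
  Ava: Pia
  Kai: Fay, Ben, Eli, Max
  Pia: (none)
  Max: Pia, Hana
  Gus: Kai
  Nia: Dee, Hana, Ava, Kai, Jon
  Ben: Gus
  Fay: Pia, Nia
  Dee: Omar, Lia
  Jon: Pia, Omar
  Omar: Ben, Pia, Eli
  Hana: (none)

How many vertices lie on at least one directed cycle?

8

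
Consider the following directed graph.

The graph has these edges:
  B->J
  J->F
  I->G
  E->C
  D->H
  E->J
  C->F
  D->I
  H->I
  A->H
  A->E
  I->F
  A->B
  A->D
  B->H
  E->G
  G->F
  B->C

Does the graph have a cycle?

DFS with white/gray/black marking, starting from D:
D gray
  I gray
    G gray
      F gray
      F black
    G black
    I→F: F black — skip
  I black
  H gray
    H→I: I black — skip
  H black
D black
E gray
  J gray
    J→F: F black — skip
  J black
  C gray
    C→F: F black — skip
  C black
  E→G: G black — skip
E black
B gray
  B→H: H black — skip
  B→J: J black — skip
  B→C: C black — skip
B black
A gray
  A→E: E black — skip
  A→H: H black — skip
  A→D: D black — skip
  A→B: B black — skip
A black
Every edge goes to a white or black vertex — no back edge, so the graph is acyclic.

No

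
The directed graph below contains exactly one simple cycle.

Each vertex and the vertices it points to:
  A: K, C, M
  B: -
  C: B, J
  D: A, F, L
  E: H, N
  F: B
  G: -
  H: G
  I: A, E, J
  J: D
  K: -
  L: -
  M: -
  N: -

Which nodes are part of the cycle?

DFS with gray/black marking from A:
A gray
  K gray
  K black
  C gray
    B gray
    B black
    J gray
      D gray
        D→A: A is gray → back edge
Back edge closes the cycle A → C → J → D → A; its vertices are {A, C, D, J}.

A, C, D, J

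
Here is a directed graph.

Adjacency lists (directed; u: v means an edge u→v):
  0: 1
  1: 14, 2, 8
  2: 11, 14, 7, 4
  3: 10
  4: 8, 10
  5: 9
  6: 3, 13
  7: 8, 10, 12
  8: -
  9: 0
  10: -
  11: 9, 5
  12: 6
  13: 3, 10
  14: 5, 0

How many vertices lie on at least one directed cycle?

7

A vertex is on a directed cycle iff it belongs to a strongly connected component of size ≥ 2 (or has a self-loop).
The vertices on cycles are {0, 1, 2, 5, 9, 11, 14} — 7 in total.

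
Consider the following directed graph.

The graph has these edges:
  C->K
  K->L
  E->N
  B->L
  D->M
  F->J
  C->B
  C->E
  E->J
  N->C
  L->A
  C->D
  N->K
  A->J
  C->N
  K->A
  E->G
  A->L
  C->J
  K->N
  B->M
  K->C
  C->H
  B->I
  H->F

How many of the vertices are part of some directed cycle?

6

A vertex is on a directed cycle iff it belongs to a strongly connected component of size ≥ 2 (or has a self-loop).
The vertices on cycles are {A, C, E, K, L, N} — 6 in total.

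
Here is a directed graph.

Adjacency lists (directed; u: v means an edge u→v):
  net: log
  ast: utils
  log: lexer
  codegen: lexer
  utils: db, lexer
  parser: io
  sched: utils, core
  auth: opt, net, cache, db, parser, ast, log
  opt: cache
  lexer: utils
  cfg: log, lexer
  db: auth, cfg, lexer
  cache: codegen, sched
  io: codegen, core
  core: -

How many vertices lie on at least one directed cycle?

14

A vertex is on a directed cycle iff it belongs to a strongly connected component of size ≥ 2 (or has a self-loop).
The vertices on cycles are {db, io, ast, cfg, log, net, opt, auth, cache, lexer, sched, utils, parser, codegen} — 14 in total.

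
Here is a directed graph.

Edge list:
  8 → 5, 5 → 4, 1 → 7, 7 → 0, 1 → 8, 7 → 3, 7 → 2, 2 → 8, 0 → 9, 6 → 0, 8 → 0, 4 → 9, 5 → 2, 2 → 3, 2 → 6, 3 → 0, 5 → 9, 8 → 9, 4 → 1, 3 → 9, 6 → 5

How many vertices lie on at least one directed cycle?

7

A vertex is on a directed cycle iff it belongs to a strongly connected component of size ≥ 2 (or has a self-loop).
The vertices on cycles are {1, 2, 4, 5, 6, 7, 8} — 7 in total.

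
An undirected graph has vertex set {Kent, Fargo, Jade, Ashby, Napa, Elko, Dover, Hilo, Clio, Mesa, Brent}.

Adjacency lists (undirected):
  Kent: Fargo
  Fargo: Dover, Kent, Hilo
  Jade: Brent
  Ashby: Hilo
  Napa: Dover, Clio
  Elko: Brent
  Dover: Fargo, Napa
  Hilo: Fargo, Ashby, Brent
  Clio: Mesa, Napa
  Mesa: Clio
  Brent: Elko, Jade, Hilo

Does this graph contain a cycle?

DFS, tracking each vertex's parent; an edge to a visited non-parent vertex closes a cycle.
Start from Fargo:
visit Fargo (parent –)
  visit Dover (parent Fargo)
    Dover–Fargo: parent, skip
    visit Napa (parent Dover)
      Napa–Dover: parent, skip
      visit Clio (parent Napa)
        visit Mesa (parent Clio)
          Mesa–Clio: parent, skip
        Clio–Napa: parent, skip
  visit Kent (parent Fargo)
    Kent–Fargo: parent, skip
  visit Hilo (parent Fargo)
    Hilo–Fargo: parent, skip
    visit Ashby (parent Hilo)
      Ashby–Hilo: parent, skip
    visit Brent (parent Hilo)
      visit Elko (parent Brent)
        Elko–Brent: parent, skip
      visit Jade (parent Brent)
        Jade–Brent: parent, skip
      Brent–Hilo: parent, skip
No non-parent visited neighbor found — the graph is a forest.

No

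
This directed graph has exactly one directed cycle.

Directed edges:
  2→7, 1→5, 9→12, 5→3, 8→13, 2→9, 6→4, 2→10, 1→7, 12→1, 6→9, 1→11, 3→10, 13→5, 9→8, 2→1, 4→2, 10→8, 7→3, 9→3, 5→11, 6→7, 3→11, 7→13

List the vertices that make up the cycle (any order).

3, 5, 8, 10, 13

DFS with gray/black marking from 10:
10 gray
  8 gray
    13 gray
      5 gray
        3 gray
          11 gray
          11 black
          3→10: 10 is gray → back edge
Back edge closes the cycle 10 → 8 → 13 → 5 → 3 → 10; its vertices are {3, 5, 8, 10, 13}.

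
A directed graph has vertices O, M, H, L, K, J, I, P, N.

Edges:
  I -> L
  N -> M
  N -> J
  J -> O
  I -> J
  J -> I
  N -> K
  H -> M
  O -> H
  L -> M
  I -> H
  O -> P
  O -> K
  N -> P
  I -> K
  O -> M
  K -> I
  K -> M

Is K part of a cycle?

Yes

K is on a cycle iff K can reach itself via ≥1 edge.
K → I → K — yes.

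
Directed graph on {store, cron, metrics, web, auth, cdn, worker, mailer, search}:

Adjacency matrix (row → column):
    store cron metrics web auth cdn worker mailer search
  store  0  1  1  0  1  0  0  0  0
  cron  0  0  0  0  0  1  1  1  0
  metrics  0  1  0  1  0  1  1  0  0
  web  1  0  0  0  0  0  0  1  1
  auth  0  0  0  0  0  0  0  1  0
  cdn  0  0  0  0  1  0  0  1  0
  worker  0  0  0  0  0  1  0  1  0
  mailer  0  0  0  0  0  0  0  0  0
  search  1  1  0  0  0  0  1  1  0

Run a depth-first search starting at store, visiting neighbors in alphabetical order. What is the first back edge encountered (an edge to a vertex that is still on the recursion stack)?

DFS from store (visiting neighbors in alphabetical order); mark gray on enter, black on exit:
store gray
  auth gray
    mailer gray
    mailer black
  auth black
  cron gray
    cdn gray
      cdn→auth: auth black — skip
      cdn→mailer: mailer black — skip
    cdn black
    cron→mailer: mailer black — skip
    worker gray
      worker→cdn: cdn black — skip
      worker→mailer: mailer black — skip
    worker black
  cron black
  metrics gray
    metrics→cdn: cdn black — skip
    metrics→cron: cron black — skip
    web gray
      web→mailer: mailer black — skip
      search gray
        search→cron: cron black — skip
        search→mailer: mailer black — skip
        search→store: store is gray → back edge
First back edge: search → store.

search→store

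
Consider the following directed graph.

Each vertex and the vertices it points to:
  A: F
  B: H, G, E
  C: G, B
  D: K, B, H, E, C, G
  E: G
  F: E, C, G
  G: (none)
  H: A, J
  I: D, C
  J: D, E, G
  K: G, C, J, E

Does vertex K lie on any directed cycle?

Yes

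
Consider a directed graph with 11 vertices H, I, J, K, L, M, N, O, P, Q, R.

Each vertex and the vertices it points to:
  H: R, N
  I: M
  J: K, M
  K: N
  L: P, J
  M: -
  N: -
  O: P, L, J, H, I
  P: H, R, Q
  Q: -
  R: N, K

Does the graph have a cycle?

DFS with white/gray/black marking, starting from K:
K gray
  N gray
  N black
K black
H gray
  R gray
    R→N: N black — skip
    R→K: K black — skip
  R black
  H→N: N black — skip
H black
I gray
  M gray
  M black
I black
J gray
  J→K: K black — skip
  J→M: M black — skip
J black
L gray
  P gray
    P→H: H black — skip
    P→R: R black — skip
    Q gray
    Q black
  P black
  L→J: J black — skip
L black
O gray
  O→P: P black — skip
  O→L: L black — skip
  O→J: J black — skip
  O→H: H black — skip
  O→I: I black — skip
O black
Every edge goes to a white or black vertex — no back edge, so the graph is acyclic.

No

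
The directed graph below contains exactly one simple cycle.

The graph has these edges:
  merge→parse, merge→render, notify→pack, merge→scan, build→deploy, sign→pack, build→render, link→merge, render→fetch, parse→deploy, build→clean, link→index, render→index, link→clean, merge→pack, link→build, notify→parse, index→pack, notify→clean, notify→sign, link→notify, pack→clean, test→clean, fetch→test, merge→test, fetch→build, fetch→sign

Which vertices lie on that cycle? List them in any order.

DFS with gray/black marking from build:
build gray
  clean gray
  clean black
  render gray
    fetch gray
      test gray
        test→clean: clean black — skip
      test black
      sign gray
        pack gray
          pack→clean: clean black — skip
        pack black
      sign black
      fetch→build: build is gray → back edge
Back edge closes the cycle build → render → fetch → build; its vertices are {build, fetch, render}.

build, fetch, render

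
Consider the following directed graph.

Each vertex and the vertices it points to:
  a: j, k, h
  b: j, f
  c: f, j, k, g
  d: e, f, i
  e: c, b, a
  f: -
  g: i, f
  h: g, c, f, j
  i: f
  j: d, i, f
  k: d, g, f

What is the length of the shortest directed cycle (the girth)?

4

For each vertex v, BFS finds the shortest path from v back to v.
The shortest such closed walk is e → b → j → d → e, length 4.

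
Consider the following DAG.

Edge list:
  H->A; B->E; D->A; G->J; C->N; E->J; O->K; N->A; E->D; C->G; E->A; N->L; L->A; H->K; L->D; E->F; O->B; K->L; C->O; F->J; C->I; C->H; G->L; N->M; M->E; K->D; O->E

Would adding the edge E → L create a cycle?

Adding E→L creates a cycle iff L can already reach E.
Explore from L: no path reaches E. The graph stays acyclic.

No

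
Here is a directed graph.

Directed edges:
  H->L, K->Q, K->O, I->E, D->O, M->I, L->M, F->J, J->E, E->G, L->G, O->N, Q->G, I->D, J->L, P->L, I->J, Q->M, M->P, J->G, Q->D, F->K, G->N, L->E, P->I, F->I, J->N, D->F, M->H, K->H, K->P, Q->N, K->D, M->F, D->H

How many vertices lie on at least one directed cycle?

10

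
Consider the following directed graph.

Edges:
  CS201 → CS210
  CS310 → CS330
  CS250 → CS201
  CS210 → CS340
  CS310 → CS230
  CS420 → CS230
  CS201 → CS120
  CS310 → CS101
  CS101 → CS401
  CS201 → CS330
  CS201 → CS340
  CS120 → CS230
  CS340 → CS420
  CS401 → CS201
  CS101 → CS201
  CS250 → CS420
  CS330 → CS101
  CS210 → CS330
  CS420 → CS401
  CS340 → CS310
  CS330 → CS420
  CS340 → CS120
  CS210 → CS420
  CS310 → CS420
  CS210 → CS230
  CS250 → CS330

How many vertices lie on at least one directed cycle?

A vertex is on a directed cycle iff it belongs to a strongly connected component of size ≥ 2 (or has a self-loop).
The vertices on cycles are {CS101, CS201, CS210, CS310, CS330, CS340, CS401, CS420} — 8 in total.

8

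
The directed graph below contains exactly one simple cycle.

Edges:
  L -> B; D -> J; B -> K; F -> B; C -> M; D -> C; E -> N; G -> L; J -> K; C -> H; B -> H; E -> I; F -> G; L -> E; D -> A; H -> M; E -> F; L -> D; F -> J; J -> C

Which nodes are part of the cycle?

E, F, G, L

DFS with gray/black marking from L:
L gray
  E gray
    F gray
      J gray
        C gray
          H gray
            M gray
            M black
          H black
          C→M: M black — skip
        C black
        K gray
        K black
      J black
      G gray
        G→L: L is gray → back edge
Back edge closes the cycle L → E → F → G → L; its vertices are {E, F, G, L}.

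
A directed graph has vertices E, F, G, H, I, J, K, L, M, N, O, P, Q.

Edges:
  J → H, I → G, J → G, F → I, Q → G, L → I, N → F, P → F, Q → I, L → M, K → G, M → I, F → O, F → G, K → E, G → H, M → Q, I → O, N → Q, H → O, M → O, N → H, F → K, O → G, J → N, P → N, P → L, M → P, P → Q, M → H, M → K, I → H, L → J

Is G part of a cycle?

Yes

G is on a cycle iff G can reach itself via ≥1 edge.
G → H → O → G — yes.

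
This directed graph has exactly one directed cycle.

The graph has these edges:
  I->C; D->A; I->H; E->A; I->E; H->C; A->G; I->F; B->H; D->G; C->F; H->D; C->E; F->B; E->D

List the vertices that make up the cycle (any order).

B, C, F, H

DFS with gray/black marking from C:
C gray
  E gray
    A gray
      G gray
      G black
    A black
    D gray
      D→G: G black — skip
      D→A: A black — skip
    D black
  E black
  F gray
    B gray
      H gray
        H→C: C is gray → back edge
Back edge closes the cycle C → F → B → H → C; its vertices are {B, C, F, H}.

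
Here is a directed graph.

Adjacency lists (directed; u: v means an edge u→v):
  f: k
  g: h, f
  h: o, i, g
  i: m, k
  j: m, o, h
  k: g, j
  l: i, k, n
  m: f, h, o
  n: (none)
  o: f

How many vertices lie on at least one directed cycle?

8

A vertex is on a directed cycle iff it belongs to a strongly connected component of size ≥ 2 (or has a self-loop).
The vertices on cycles are {f, g, h, i, j, k, m, o} — 8 in total.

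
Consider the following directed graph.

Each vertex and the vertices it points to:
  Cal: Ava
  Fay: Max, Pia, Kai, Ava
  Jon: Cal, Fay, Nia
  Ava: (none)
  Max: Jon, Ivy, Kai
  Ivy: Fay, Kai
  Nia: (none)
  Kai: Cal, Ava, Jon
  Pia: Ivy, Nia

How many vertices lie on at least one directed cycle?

6

A vertex is on a directed cycle iff it belongs to a strongly connected component of size ≥ 2 (or has a self-loop).
The vertices on cycles are {Fay, Ivy, Jon, Kai, Max, Pia} — 6 in total.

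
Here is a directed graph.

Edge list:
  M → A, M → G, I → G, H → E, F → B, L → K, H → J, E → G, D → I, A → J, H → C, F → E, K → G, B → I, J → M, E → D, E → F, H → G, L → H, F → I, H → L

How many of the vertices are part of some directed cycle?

A vertex is on a directed cycle iff it belongs to a strongly connected component of size ≥ 2 (or has a self-loop).
The vertices on cycles are {A, E, F, H, J, L, M} — 7 in total.

7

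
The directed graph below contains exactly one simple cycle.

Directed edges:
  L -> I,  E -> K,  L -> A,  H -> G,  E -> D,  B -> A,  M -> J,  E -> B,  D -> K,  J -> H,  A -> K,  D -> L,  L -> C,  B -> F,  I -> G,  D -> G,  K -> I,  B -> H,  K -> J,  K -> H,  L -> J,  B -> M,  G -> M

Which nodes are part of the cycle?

G, H, J, M

DFS with gray/black marking from M:
M gray
  J gray
    H gray
      G gray
        G→M: M is gray → back edge
Back edge closes the cycle M → J → H → G → M; its vertices are {G, H, J, M}.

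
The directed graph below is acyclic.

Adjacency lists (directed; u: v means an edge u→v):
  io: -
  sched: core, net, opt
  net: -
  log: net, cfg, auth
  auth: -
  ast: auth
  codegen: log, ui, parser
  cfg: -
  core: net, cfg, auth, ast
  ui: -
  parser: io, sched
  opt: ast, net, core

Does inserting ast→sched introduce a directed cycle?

Adding ast→sched creates a cycle iff sched can already reach ast.
Path from sched: sched → opt → ast.
So sched → … → ast → sched is a cycle.

Yes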